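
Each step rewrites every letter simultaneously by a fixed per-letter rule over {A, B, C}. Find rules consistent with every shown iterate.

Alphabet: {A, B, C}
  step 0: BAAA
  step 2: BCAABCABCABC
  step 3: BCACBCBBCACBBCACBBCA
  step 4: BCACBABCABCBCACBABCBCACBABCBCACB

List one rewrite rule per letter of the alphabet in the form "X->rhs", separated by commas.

  step 3 ⇒ step 4: BCACBCBBCACBBCACBBCA ⇒ BC·A·CB·A·BC·A·BC·BC·A·CB·A·BC·BC·A·CB·A·BC·BC·A·CB
    A ↦ CB
    B ↦ BC
    C ↦ A

A->CB, B->BC, C->A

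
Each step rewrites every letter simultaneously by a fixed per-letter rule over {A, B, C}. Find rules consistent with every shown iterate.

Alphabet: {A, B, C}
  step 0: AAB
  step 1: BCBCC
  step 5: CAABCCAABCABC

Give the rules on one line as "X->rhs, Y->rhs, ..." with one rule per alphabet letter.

  step 0 ⇒ step 1: AAB ⇒ BC·BC·C
    A ↦ BC
    B ↦ C
    C ↦ A  (constrained at step 1)

A->BC, B->C, C->A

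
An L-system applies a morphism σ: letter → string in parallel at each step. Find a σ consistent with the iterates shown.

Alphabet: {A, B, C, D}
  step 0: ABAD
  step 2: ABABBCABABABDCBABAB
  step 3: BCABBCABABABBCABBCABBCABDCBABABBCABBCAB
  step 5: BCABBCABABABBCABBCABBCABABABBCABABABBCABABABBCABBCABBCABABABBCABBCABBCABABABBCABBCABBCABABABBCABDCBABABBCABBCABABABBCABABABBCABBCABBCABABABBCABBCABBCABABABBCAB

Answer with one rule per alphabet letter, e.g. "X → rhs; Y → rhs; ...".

A->BC, B->AB, C->AB, D->DCB

  step 2 ⇒ step 3: ABABBCABABABDCBABAB ⇒ BC·AB·BC·AB·AB·AB·BC·AB·BC·AB·BC·AB·DCB·AB·AB·BC·AB·BC·AB
    A ↦ BC
    B ↦ AB
    C ↦ AB
    D ↦ DCB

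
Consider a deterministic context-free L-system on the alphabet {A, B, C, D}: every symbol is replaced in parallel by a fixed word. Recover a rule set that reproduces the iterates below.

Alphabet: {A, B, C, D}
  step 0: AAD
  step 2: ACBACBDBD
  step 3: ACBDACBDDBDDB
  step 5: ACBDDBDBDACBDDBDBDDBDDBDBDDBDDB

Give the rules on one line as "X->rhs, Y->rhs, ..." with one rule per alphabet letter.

A->AC, B->D, C->B, D->DB

  step 2 ⇒ step 3: ACBACBDBD ⇒ AC·B·D·AC·B·D·DB·D·DB
    A ↦ AC
    B ↦ D
    C ↦ B
    D ↦ DB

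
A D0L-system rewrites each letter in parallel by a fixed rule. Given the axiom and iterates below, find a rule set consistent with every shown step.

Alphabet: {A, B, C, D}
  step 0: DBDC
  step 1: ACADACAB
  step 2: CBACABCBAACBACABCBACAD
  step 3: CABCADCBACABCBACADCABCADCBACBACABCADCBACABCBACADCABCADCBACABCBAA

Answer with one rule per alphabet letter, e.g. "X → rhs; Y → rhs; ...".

  step 2 ⇒ step 3: CBACABCBAACBACABCBACAD ⇒ CAB·CAD·CBA·CAB·CBA·CAD·CAB·CAD·CBA·CBA·CAB·CAD·CBA·CAB·CBA·CAD·CAB·CAD·CBA·CAB·CBA·A
    A ↦ CBA
    B ↦ CAD
    C ↦ CAB
    D ↦ A

A->CBA, B->CAD, C->CAB, D->A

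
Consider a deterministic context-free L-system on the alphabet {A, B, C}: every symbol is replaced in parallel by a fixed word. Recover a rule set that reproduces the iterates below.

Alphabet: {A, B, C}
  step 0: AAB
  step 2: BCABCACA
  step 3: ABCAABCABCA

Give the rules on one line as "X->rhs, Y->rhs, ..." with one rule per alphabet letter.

A->CA, B->A, C->B

  step 2 ⇒ step 3: BCABCACA ⇒ A·B·CA·A·B·CA·B·CA
    A ↦ CA
    B ↦ A
    C ↦ B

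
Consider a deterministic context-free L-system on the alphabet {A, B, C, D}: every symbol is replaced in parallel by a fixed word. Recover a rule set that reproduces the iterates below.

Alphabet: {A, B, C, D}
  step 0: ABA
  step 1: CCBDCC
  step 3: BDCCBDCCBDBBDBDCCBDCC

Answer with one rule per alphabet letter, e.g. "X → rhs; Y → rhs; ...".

A->CC, B->BD, C->BA, D->B

  step 0 ⇒ step 1: ABA ⇒ CC·BD·CC
    A ↦ CC
    B ↦ BD
    C ↦ BA  (constrained at step 1)
    D ↦ B  (constrained at step 1)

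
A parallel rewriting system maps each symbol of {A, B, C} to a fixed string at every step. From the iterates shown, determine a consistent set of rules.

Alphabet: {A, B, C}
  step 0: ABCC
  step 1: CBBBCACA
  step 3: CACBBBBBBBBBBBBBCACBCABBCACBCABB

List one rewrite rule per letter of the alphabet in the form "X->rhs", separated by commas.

A->CB, B->BB, C->CA

  step 0 ⇒ step 1: ABCC ⇒ CB·BB·CA·CA
    A ↦ CB
    B ↦ BB
    C ↦ CA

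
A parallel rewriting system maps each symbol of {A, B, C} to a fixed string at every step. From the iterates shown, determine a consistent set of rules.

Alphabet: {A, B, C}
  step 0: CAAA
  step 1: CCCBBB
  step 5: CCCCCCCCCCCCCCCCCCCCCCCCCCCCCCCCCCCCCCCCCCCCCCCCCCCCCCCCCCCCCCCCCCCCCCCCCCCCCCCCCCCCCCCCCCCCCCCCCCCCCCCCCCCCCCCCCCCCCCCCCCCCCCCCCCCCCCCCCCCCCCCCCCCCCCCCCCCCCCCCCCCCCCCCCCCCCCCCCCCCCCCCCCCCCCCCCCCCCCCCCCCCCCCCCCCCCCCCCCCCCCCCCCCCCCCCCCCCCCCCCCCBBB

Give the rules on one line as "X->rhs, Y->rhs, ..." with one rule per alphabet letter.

  step 0 ⇒ step 1: CAAA ⇒ CCC·B·B·B
    A ↦ B
    C ↦ CCC
    B ↦ A  (constrained at step 1)

A->B, B->A, C->CCC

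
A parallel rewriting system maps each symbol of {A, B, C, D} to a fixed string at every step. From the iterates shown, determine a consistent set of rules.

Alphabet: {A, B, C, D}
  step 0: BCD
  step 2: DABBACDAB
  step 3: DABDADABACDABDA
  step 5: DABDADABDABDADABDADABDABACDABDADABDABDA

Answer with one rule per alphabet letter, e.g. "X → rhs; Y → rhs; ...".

A->B, B->DA, C->AC, D->DA

  step 2 ⇒ step 3: DABBACDAB ⇒ DA·B·DA·DA·B·AC·DA·B·DA
    A ↦ B
    B ↦ DA
    C ↦ AC
    D ↦ DA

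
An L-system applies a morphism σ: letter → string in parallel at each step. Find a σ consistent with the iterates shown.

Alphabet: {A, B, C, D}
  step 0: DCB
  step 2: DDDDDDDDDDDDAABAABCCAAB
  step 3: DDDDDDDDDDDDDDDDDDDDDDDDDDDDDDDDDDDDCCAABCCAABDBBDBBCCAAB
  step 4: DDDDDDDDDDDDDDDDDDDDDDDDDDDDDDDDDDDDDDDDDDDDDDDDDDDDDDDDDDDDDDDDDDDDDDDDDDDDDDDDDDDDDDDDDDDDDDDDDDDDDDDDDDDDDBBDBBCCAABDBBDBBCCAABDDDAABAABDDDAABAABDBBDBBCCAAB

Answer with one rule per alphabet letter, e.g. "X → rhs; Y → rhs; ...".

  step 3 ⇒ step 4: DDDDDDDDDDDDDDDDDDDDDDDDDDDDDDDDDDDDCCAABCCAABDBBDBBCCAAB ⇒ DDD·DDD·DDD·DDD·DDD·DDD·DDD·DDD·DDD·DDD·DDD·DDD·DDD·DDD·DDD·DDD·DDD·DDD·DDD·DDD·DDD·DDD·DDD·DDD·DDD·DDD·DDD·DDD·DDD·DDD·DDD·DDD·DDD·DDD·DDD·DDD·DBB·DBB·C·C·AAB·DBB·DBB·C·C·AAB·DDD·AAB·AAB·DDD·AAB·AAB·DBB·DBB·C·C·AAB
    A ↦ C
    B ↦ AAB
    C ↦ DBB
    D ↦ DDD

A->C, B->AAB, C->DBB, D->DDD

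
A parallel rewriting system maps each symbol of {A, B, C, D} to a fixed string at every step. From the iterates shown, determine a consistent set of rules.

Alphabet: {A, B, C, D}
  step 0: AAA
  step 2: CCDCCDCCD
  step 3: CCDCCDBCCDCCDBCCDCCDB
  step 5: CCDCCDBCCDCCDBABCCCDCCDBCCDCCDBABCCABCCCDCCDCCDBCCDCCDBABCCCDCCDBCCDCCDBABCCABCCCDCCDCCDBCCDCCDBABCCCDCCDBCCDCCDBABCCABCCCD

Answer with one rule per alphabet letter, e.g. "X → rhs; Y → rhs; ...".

A->C, B->ABC, C->CCD, D->B

  step 2 ⇒ step 3: CCDCCDCCD ⇒ CCD·CCD·B·CCD·CCD·B·CCD·CCD·B
    C ↦ CCD
    D ↦ B
    A ↦ C  (constrained at step 0)
    B ↦ ABC  (constrained at step 3)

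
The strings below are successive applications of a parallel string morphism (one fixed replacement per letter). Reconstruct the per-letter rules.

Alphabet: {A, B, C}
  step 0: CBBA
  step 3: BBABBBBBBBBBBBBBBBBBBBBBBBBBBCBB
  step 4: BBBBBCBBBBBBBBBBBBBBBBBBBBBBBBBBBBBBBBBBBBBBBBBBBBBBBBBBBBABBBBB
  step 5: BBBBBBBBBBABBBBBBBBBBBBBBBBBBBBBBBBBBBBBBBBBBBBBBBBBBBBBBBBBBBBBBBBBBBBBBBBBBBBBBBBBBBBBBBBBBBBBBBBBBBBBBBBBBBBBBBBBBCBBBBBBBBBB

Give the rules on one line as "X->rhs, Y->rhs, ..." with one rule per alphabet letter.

  step 4 ⇒ step 5: BBBBBCBBBBBBBBBBBBBBBBBBBBBBBBBBBBBBBBBBBBBBBBBBBBBBBBBBBBABBBBB ⇒ BB·BB·BB·BB·BB·AB·BB·BB·BB·BB·BB·BB·BB·BB·BB·BB·BB·BB·BB·BB·BB·BB·BB·BB·BB·BB·BB·BB·BB·BB·BB·BB·BB·BB·BB·BB·BB·BB·BB·BB·BB·BB·BB·BB·BB·BB·BB·BB·BB·BB·BB·BB·BB·BB·BB·BB·BB·BB·BC·BB·BB·BB·BB·BB
    A ↦ BC
    B ↦ BB
    C ↦ AB

A->BC, B->BB, C->AB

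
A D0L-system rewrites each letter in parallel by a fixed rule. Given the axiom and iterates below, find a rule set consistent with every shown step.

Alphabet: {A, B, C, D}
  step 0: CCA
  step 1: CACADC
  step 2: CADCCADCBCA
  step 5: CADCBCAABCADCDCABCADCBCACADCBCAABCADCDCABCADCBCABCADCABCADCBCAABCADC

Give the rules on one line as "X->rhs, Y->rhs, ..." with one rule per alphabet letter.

A->DC, B->AB, C->CA, D->B

  step 1 ⇒ step 2: CACADC ⇒ CA·DC·CA·DC·B·CA
    A ↦ DC
    C ↦ CA
    D ↦ B
    B ↦ AB  (constrained at step 2)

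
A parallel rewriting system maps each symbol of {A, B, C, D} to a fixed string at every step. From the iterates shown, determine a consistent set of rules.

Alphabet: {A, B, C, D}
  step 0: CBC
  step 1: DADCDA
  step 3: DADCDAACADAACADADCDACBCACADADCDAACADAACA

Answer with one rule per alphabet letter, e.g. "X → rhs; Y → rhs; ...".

  step 0 ⇒ step 1: CBC ⇒ DA·DC·DA
    B ↦ DC
    C ↦ DA
    A ↦ ACA  (constrained at step 1)
    D ↦ CBC  (constrained at step 1)

A->ACA, B->DC, C->DA, D->CBC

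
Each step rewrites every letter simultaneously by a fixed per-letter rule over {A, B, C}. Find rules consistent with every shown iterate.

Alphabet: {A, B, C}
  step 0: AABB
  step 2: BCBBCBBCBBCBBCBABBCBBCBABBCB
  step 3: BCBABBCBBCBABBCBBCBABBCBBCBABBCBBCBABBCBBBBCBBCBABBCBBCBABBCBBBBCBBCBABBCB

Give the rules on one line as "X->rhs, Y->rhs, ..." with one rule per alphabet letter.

  step 2 ⇒ step 3: BCBBCBBCBBCBBCBABBCBBCBABBCB ⇒ BCB·AB·BCB·BCB·AB·BCB·BCB·AB·BCB·BCB·AB·BCB·BCB·AB·BCB·BB·BCB·BCB·AB·BCB·BCB·AB·BCB·BB·BCB·BCB·AB·BCB
    A ↦ BB
    B ↦ BCB
    C ↦ AB

A->BB, B->BCB, C->AB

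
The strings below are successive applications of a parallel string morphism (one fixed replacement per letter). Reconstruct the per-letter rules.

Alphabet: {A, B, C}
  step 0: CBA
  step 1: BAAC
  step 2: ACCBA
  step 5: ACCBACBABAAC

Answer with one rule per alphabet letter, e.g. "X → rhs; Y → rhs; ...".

A->C, B->A, C->BA

  step 1 ⇒ step 2: BAAC ⇒ A·C·C·BA
    A ↦ C
    B ↦ A
    C ↦ BA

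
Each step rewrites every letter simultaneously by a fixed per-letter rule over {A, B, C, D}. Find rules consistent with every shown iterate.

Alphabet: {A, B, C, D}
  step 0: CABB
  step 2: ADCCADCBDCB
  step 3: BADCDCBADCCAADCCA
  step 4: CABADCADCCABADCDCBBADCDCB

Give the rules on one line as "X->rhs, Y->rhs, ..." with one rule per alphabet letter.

A->B, B->CA, C->DC, D->A

  step 3 ⇒ step 4: BADCDCBADCCAADCCA ⇒ CA·B·A·DC·A·DC·CA·B·A·DC·DC·B·B·A·DC·DC·B
    A ↦ B
    B ↦ CA
    C ↦ DC
    D ↦ A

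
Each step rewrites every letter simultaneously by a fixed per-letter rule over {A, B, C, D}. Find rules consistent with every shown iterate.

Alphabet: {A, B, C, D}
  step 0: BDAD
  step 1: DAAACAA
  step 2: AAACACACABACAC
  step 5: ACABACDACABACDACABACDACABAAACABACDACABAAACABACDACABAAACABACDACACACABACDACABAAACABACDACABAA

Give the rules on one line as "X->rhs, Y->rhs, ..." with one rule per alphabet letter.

A->AC, B->D, C->AB, D->AA

  step 1 ⇒ step 2: DAAACAA ⇒ AA·AC·AC·AC·AB·AC·AC
    A ↦ AC
    C ↦ AB
    D ↦ AA
  step 0 ⇒ step 1: BDAD ⇒ D·AA·AC·AA
    B ↦ D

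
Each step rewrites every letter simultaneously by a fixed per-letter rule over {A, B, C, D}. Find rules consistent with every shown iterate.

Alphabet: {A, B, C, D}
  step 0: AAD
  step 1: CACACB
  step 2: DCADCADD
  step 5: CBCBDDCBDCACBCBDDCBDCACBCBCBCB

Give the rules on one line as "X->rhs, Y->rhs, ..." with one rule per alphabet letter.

A->CA, B->D, C->D, D->CB

  step 1 ⇒ step 2: CACACB ⇒ D·CA·D·CA·D·D
    A ↦ CA
    B ↦ D
    C ↦ D
  step 0 ⇒ step 1: AAD ⇒ CA·CA·CB
    D ↦ CB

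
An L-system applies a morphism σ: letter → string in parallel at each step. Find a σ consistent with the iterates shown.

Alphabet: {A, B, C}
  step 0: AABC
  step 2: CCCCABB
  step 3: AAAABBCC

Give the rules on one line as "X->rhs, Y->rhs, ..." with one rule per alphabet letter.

  step 2 ⇒ step 3: CCCCABB ⇒ A·A·A·A·BB·C·C
    A ↦ BB
    B ↦ C
    C ↦ A

A->BB, B->C, C->A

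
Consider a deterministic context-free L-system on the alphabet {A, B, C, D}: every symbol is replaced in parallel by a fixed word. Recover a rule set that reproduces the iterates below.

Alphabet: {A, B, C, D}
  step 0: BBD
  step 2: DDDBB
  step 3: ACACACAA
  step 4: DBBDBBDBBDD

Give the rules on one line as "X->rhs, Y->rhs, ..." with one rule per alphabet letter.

A->D, B->A, C->BB, D->AC

  step 3 ⇒ step 4: ACACACAA ⇒ D·BB·D·BB·D·BB·D·D
    A ↦ D
    C ↦ BB
  step 2 ⇒ step 3: DDDBB ⇒ AC·AC·AC·A·A
    B ↦ A
  step 2 ⇒ step 3: DDDBB ⇒ AC·AC·AC·A·A
    D ↦ AC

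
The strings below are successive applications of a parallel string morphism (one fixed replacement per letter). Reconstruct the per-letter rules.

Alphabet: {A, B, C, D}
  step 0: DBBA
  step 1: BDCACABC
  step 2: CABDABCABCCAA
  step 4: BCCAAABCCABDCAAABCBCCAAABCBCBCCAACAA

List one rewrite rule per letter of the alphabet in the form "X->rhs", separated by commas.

A->BC, B->CA, C->A, D->BD

  step 1 ⇒ step 2: BDCACABC ⇒ CA·BD·A·BC·A·BC·CA·A
    A ↦ BC
    B ↦ CA
    C ↦ A
    D ↦ BD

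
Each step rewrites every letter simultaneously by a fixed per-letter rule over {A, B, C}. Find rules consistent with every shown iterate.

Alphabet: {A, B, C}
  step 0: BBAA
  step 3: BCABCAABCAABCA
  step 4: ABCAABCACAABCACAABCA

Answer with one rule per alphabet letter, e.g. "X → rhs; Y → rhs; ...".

  step 3 ⇒ step 4: BCABCAABCAABCA ⇒ A·B·CA·A·B·CA·CA·A·B·CA·CA·A·B·CA
    A ↦ CA
    B ↦ A
    C ↦ B

A->CA, B->A, C->B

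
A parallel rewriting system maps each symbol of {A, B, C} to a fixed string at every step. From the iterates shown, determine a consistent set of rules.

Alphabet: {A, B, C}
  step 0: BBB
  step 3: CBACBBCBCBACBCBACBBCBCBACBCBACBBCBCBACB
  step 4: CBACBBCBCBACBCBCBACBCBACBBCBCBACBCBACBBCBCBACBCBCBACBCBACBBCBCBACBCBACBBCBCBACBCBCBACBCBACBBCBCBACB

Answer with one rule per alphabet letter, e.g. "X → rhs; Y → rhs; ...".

  step 3 ⇒ step 4: CBACBBCBCBACBCBACBBCBCBACBCBACBBCBCBACB ⇒ CBA·CB·BCB·CBA·CB·CB·CBA·CB·CBA·CB·BCB·CBA·CB·CBA·CB·BCB·CBA·CB·CB·CBA·CB·CBA·CB·BCB·CBA·CB·CBA·CB·BCB·CBA·CB·CB·CBA·CB·CBA·CB·BCB·CBA·CB
    A ↦ BCB
    B ↦ CB
    C ↦ CBA

A->BCB, B->CB, C->CBA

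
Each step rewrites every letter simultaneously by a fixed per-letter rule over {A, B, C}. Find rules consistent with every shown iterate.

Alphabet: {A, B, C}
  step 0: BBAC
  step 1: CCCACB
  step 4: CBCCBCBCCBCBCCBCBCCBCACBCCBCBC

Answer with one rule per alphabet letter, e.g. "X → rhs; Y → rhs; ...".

  step 0 ⇒ step 1: BBAC ⇒ C·C·CA·CB
    A ↦ CA
    B ↦ C
    C ↦ CB

A->CA, B->C, C->CB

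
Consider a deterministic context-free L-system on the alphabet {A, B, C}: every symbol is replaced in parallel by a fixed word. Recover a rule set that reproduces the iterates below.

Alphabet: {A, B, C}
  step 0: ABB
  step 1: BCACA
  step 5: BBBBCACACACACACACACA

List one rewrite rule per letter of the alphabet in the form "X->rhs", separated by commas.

  step 0 ⇒ step 1: ABB ⇒ B·CA·CA
    A ↦ B
    B ↦ CA
    C ↦ B  (constrained at step 1)

A->B, B->CA, C->B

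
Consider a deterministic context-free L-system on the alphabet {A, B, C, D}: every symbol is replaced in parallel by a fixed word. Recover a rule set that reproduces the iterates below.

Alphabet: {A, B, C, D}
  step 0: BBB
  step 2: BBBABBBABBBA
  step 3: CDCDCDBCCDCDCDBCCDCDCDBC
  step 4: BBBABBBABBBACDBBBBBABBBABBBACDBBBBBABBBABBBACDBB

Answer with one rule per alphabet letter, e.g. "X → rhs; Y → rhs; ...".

  step 3 ⇒ step 4: CDCDCDBCCDCDCDBCCDCDCDBC ⇒ BB·BA·BB·BA·BB·BA·CD·BB·BB·BA·BB·BA·BB·BA·CD·BB·BB·BA·BB·BA·BB·BA·CD·BB
    B ↦ CD
    C ↦ BB
    D ↦ BA
  step 2 ⇒ step 3: BBBABBBABBBA ⇒ CD·CD·CD·BC·CD·CD·CD·BC·CD·CD·CD·BC
    A ↦ BC

A->BC, B->CD, C->BB, D->BA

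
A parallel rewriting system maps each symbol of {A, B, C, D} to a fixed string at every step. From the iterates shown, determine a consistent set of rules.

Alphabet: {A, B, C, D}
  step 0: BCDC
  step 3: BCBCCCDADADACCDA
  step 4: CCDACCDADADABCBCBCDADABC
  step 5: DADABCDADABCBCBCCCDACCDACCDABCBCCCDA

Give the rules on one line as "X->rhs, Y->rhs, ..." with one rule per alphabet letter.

  step 4 ⇒ step 5: CCDACCDADADABCBCBCDADABC ⇒ DA·DA·B·C·DA·DA·B·C·B·C·B·C·CC·DA·CC·DA·CC·DA·B·C·B·C·CC·DA
    A ↦ C
    B ↦ CC
    C ↦ DA
    D ↦ B

A->C, B->CC, C->DA, D->B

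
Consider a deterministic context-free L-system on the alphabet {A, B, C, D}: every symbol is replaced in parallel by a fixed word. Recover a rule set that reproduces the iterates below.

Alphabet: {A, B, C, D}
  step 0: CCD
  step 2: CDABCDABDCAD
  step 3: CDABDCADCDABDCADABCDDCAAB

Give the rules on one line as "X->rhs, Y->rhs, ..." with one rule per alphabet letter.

  step 2 ⇒ step 3: CDABCDABDCAD ⇒ CD·AB·DCA·D·CD·AB·DCA·D·AB·CD·DCA·AB
    A ↦ DCA
    B ↦ D
    C ↦ CD
    D ↦ AB

A->DCA, B->D, C->CD, D->AB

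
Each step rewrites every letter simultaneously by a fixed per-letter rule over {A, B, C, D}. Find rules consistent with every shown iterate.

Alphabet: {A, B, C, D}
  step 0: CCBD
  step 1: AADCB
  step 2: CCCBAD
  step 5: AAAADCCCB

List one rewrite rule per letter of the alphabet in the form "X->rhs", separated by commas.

  step 1 ⇒ step 2: AADCB ⇒ C·C·CB·A·D
    A ↦ C
    B ↦ D
    C ↦ A
    D ↦ CB

A->C, B->D, C->A, D->CB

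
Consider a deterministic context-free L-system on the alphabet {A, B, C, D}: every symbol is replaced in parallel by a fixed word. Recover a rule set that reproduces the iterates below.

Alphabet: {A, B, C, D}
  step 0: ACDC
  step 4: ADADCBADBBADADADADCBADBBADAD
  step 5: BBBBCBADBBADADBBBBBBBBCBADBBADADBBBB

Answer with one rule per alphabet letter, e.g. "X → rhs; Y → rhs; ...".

A->B, B->AD, C->CB, D->B

  step 4 ⇒ step 5: ADADCBADBBADADADADCBADBBADAD ⇒ B·B·B·B·CB·AD·B·B·AD·AD·B·B·B·B·B·B·B·B·CB·AD·B·B·AD·AD·B·B·B·B
    A ↦ B
    B ↦ AD
    C ↦ CB
    D ↦ B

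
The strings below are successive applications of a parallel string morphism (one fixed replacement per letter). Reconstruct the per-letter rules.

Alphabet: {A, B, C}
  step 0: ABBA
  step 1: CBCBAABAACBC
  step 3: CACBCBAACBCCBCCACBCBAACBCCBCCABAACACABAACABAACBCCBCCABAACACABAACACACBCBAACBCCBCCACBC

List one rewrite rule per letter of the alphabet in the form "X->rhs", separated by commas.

A->CBC, B->BAA, C->CA

  step 0 ⇒ step 1: ABBA ⇒ CBC·BAA·BAA·CBC
    A ↦ CBC
    B ↦ BAA
    C ↦ CA  (constrained at step 1)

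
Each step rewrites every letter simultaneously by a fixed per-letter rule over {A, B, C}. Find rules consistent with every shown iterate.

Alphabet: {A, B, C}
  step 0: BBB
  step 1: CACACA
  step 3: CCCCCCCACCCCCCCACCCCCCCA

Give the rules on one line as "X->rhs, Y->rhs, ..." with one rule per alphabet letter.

  step 0 ⇒ step 1: BBB ⇒ CA·CA·CA
    B ↦ CA
    A ↦ CB  (constrained at step 1)
    C ↦ CC  (constrained at step 1)

A->CB, B->CA, C->CC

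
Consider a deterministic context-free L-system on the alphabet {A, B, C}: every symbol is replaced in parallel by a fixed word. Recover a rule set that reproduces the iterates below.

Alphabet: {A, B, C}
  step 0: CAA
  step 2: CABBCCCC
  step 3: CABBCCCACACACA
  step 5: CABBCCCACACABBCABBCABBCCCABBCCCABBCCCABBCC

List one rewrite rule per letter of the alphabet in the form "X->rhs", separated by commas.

A->BB, B->C, C->CA

  step 2 ⇒ step 3: CABBCCCC ⇒ CA·BB·C·C·CA·CA·CA·CA
    A ↦ BB
    B ↦ C
    C ↦ CA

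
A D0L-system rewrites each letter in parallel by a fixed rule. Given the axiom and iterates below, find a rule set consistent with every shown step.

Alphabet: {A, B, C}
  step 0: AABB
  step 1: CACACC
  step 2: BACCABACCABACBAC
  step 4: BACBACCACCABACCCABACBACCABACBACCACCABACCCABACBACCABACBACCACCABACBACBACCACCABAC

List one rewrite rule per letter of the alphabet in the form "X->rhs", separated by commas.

A->CA, B->C, C->BAC

  step 1 ⇒ step 2: CACACC ⇒ BAC·CA·BAC·CA·BAC·BAC
    A ↦ CA
    C ↦ BAC
  step 0 ⇒ step 1: AABB ⇒ CA·CA·C·C
    B ↦ C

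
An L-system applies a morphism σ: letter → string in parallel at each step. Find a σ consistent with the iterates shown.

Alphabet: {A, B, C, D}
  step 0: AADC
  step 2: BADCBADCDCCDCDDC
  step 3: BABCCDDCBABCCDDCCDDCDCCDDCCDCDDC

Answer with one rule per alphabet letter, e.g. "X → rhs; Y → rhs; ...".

A->BC, B->BA, C->DC, D->CD

  step 2 ⇒ step 3: BADCBADCDCCDCDDC ⇒ BA·BC·CD·DC·BA·BC·CD·DC·CD·DC·DC·CD·DC·CD·CD·DC
    A ↦ BC
    B ↦ BA
    C ↦ DC
    D ↦ CD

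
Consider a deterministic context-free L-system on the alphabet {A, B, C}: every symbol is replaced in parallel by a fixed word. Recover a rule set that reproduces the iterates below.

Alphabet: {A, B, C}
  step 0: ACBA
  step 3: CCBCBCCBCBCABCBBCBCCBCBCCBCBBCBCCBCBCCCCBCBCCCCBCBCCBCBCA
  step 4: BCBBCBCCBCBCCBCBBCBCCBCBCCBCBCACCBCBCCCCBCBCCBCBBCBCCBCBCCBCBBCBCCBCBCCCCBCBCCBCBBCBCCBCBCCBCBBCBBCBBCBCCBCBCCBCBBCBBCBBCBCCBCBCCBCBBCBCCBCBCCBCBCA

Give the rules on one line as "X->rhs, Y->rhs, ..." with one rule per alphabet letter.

A->CA, B->CC, C->BCB

  step 3 ⇒ step 4: CCBCBCCBCBCABCBBCBCCBCBCCBCBBCBCCBCBCCCCBCBCCCCBCBCCBCBCA ⇒ BCB·BCB·CC·BCB·CC·BCB·BCB·CC·BCB·CC·BCB·CA·CC·BCB·CC·CC·BCB·CC·BCB·BCB·CC·BCB·CC·BCB·BCB·CC·BCB·CC·CC·BCB·CC·BCB·BCB·CC·BCB·CC·BCB·BCB·BCB·BCB·CC·BCB·CC·BCB·BCB·BCB·BCB·CC·BCB·CC·BCB·BCB·CC·BCB·CC·BCB·CA
    A ↦ CA
    B ↦ CC
    C ↦ BCB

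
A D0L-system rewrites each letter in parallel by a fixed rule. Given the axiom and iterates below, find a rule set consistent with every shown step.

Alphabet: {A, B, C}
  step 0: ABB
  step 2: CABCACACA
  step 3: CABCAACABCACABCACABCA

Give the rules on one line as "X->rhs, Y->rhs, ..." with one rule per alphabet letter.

  step 2 ⇒ step 3: CABCACACA ⇒ CAB·CA·A·CAB·CA·CAB·CA·CAB·CA
    A ↦ CA
    B ↦ A
    C ↦ CAB

A->CA, B->A, C->CAB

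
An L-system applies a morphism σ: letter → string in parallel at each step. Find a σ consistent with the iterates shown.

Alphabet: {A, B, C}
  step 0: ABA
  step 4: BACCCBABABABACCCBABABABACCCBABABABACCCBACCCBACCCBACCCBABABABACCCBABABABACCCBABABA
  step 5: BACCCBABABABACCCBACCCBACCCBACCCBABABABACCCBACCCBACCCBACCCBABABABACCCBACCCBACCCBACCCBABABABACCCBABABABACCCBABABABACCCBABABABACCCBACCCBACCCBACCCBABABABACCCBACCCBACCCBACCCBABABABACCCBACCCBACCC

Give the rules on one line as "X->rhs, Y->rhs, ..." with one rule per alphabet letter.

  step 4 ⇒ step 5: BACCCBABABABACCCBABABABACCCBABABABACCCBACCCBACCCBACCCBABABABACCCBABABABACCCBABABA ⇒ BAC·CC·BA·BA·BA·BAC·CC·BAC·CC·BAC·CC·BAC·CC·BA·BA·BA·BAC·CC·BAC·CC·BAC·CC·BAC·CC·BA·BA·BA·BAC·CC·BAC·CC·BAC·CC·BAC·CC·BA·BA·BA·BAC·CC·BA·BA·BA·BAC·CC·BA·BA·BA·BAC·CC·BA·BA·BA·BAC·CC·BAC·CC·BAC·CC·BAC·CC·BA·BA·BA·BAC·CC·BAC·CC·BAC·CC·BAC·CC·BA·BA·BA·BAC·CC·BAC·CC·BAC·CC
    A ↦ CC
    B ↦ BAC
    C ↦ BA

A->CC, B->BAC, C->BA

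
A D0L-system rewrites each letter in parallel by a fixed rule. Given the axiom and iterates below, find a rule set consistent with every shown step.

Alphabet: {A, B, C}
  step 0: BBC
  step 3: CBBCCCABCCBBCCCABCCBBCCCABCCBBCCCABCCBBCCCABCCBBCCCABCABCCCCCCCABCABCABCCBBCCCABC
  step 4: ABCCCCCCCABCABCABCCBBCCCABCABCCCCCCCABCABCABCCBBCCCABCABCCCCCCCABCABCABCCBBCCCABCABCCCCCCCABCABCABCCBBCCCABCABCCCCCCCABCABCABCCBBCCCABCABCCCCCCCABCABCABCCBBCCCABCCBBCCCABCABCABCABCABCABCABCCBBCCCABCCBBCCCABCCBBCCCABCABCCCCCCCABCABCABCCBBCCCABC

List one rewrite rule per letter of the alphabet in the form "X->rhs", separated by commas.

A->CBB, B->CCC, C->ABC

  step 3 ⇒ step 4: CBBCCCABCCBBCCCABCCBBCCCABCCBBCCCABCCBBCCCABCCBBCCCABCABCCCCCCCABCABCABCCBBCCCABC ⇒ ABC·CCC·CCC·ABC·ABC·ABC·CBB·CCC·ABC·ABC·CCC·CCC·ABC·ABC·ABC·CBB·CCC·ABC·ABC·CCC·CCC·ABC·ABC·ABC·CBB·CCC·ABC·ABC·CCC·CCC·ABC·ABC·ABC·CBB·CCC·ABC·ABC·CCC·CCC·ABC·ABC·ABC·CBB·CCC·ABC·ABC·CCC·CCC·ABC·ABC·ABC·CBB·CCC·ABC·CBB·CCC·ABC·ABC·ABC·ABC·ABC·ABC·ABC·CBB·CCC·ABC·CBB·CCC·ABC·CBB·CCC·ABC·ABC·CCC·CCC·ABC·ABC·ABC·CBB·CCC·ABC
    A ↦ CBB
    B ↦ CCC
    C ↦ ABC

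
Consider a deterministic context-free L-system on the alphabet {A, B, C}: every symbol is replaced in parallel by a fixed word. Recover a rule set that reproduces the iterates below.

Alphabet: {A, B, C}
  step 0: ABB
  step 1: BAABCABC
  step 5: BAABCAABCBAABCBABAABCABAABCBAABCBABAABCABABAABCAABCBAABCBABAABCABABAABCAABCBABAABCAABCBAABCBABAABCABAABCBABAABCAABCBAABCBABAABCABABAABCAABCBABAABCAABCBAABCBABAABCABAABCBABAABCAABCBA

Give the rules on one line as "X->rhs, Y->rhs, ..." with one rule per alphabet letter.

  step 0 ⇒ step 1: ABB ⇒ BA·ABC·ABC
    A ↦ BA
    B ↦ ABC
    C ↦ A  (constrained at step 1)

A->BA, B->ABC, C->A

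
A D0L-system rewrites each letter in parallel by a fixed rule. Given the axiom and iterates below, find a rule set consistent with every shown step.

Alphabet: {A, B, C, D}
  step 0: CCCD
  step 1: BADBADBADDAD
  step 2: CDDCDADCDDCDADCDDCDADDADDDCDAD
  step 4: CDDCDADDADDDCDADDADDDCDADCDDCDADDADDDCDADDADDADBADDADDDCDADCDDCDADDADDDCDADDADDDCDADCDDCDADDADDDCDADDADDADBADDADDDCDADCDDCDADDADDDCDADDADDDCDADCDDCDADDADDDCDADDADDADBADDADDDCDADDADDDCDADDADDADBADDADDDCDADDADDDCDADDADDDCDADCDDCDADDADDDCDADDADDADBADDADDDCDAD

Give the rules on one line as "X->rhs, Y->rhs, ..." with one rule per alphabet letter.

  step 1 ⇒ step 2: BADBADBADDAD ⇒ C·DDC·DAD·C·DDC·DAD·C·DDC·DAD·DAD·DDC·DAD
    A ↦ DDC
    B ↦ C
    D ↦ DAD
  step 0 ⇒ step 1: CCCD ⇒ BAD·BAD·BAD·DAD
    C ↦ BAD

A->DDC, B->C, C->BAD, D->DAD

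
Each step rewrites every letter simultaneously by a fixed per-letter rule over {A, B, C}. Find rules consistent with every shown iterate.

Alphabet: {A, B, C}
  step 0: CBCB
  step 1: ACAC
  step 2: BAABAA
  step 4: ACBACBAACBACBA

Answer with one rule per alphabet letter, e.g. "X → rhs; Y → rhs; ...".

A->BA, B->C, C->A

  step 1 ⇒ step 2: ACAC ⇒ BA·A·BA·A
    A ↦ BA
    C ↦ A
  step 0 ⇒ step 1: CBCB ⇒ A·C·A·C
    B ↦ C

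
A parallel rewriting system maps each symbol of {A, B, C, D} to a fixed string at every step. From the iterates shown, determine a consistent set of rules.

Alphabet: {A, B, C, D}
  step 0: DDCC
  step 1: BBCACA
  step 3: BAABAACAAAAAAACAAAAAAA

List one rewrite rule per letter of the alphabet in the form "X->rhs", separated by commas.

A->AA, B->DA, C->CA, D->B

  step 0 ⇒ step 1: DDCC ⇒ B·B·CA·CA
    C ↦ CA
    D ↦ B
    A ↦ AA  (constrained at step 1)
    B ↦ DA  (constrained at step 1)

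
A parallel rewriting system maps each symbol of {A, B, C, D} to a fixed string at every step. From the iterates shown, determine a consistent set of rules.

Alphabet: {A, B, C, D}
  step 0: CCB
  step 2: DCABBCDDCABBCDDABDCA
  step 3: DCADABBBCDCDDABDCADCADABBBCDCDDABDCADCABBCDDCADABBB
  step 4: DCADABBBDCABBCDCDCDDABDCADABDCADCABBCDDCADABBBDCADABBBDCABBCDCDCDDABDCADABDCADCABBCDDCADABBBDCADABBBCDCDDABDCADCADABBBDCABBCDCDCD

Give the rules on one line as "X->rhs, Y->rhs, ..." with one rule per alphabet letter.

A->BB, B->CD, C->DAB, D->DCA

  step 3 ⇒ step 4: DCADABBBCDCDDABDCADCADABBBCDCDDABDCADCABBCDDCADABBB ⇒ DCA·DAB·BB·DCA·BB·CD·CD·CD·DAB·DCA·DAB·DCA·DCA·BB·CD·DCA·DAB·BB·DCA·DAB·BB·DCA·BB·CD·CD·CD·DAB·DCA·DAB·DCA·DCA·BB·CD·DCA·DAB·BB·DCA·DAB·BB·CD·CD·DAB·DCA·DCA·DAB·BB·DCA·BB·CD·CD·CD
    A ↦ BB
    B ↦ CD
    C ↦ DAB
    D ↦ DCA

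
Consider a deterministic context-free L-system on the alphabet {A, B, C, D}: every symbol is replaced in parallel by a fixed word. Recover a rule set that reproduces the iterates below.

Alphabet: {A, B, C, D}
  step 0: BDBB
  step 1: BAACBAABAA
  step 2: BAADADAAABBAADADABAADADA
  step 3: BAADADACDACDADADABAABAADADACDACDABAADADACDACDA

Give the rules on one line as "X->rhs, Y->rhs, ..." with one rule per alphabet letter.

  step 2 ⇒ step 3: BAADADAAABBAADADABAADADA ⇒ BAA·DA·DA·C·DA·C·DA·DA·DA·BAA·BAA·DA·DA·C·DA·C·DA·BAA·DA·DA·C·DA·C·DA
    A ↦ DA
    B ↦ BAA
    D ↦ C
  step 1 ⇒ step 2: BAACBAABAA ⇒ BAA·DA·DA·AAB·BAA·DA·DA·BAA·DA·DA
    C ↦ AAB

A->DA, B->BAA, C->AAB, D->C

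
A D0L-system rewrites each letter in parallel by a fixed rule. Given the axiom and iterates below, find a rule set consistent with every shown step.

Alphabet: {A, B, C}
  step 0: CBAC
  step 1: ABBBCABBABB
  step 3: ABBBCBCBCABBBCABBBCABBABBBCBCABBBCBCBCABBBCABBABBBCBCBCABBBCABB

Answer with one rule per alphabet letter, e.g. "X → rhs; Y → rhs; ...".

A->ABB, B->BC, C->ABB

  step 0 ⇒ step 1: CBAC ⇒ ABB·BC·ABB·ABB
    A ↦ ABB
    B ↦ BC
    C ↦ ABB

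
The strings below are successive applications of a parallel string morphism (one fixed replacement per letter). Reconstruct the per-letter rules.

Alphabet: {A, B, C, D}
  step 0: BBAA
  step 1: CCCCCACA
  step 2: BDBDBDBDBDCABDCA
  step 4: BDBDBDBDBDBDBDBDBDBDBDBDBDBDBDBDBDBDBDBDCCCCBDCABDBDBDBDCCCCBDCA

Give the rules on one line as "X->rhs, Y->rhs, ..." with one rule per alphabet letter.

  step 1 ⇒ step 2: CCCCCACA ⇒ BD·BD·BD·BD·BD·CA·BD·CA
    A ↦ CA
    C ↦ BD
  step 0 ⇒ step 1: BBAA ⇒ CC·CC·CA·CA
    B ↦ CC
    D ↦ CC  (constrained at step 2)

A->CA, B->CC, C->BD, D->CC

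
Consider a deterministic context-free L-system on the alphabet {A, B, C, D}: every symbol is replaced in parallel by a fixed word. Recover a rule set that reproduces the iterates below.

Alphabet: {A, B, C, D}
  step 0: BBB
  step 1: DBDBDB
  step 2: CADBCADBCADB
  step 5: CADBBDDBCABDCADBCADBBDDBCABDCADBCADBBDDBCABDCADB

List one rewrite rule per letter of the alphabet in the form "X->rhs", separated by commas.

A->D, B->DB, C->B, D->CA

  step 1 ⇒ step 2: DBDBDB ⇒ CA·DB·CA·DB·CA·DB
    B ↦ DB
    D ↦ CA
    A ↦ D  (constrained at step 2)
    C ↦ B  (constrained at step 2)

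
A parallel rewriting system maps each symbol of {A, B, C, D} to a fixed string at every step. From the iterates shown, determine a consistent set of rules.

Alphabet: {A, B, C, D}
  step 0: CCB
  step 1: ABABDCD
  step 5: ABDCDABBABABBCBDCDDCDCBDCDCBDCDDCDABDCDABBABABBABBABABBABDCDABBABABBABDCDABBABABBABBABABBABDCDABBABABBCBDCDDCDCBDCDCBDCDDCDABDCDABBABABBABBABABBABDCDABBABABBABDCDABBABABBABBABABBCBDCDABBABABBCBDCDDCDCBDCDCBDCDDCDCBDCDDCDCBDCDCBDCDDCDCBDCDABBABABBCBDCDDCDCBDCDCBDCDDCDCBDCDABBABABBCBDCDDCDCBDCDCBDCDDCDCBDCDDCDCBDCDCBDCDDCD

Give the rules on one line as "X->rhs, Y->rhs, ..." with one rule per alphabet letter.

  step 0 ⇒ step 1: CCB ⇒ AB·AB·DCD
    B ↦ DCD
    C ↦ AB
    A ↦ CB  (constrained at step 1)
    D ↦ ABB  (constrained at step 1)

A->CB, B->DCD, C->AB, D->ABB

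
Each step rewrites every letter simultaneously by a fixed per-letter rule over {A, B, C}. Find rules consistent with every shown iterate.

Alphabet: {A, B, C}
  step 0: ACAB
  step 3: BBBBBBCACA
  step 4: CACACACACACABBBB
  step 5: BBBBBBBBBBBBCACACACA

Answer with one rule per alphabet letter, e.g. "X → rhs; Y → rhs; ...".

A->B, B->CA, C->B

  step 4 ⇒ step 5: CACACACACACABBBB ⇒ B·B·B·B·B·B·B·B·B·B·B·B·CA·CA·CA·CA
    A ↦ B
    B ↦ CA
    C ↦ B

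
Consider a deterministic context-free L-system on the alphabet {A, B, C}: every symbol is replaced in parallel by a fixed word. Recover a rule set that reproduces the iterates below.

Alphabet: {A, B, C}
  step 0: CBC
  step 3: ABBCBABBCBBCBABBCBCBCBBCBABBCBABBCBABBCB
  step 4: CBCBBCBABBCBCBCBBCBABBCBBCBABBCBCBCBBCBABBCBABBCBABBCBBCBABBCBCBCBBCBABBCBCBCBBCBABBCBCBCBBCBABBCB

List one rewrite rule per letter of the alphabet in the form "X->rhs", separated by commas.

  step 3 ⇒ step 4: ABBCBABBCBBCBABBCBCBCBBCBABBCBABBCBABBCB ⇒ C·BCB·BCB·AB·BCB·C·BCB·BCB·AB·BCB·BCB·AB·BCB·C·BCB·BCB·AB·BCB·AB·BCB·AB·BCB·BCB·AB·BCB·C·BCB·BCB·AB·BCB·C·BCB·BCB·AB·BCB·C·BCB·BCB·AB·BCB
    A ↦ C
    B ↦ BCB
    C ↦ AB

A->C, B->BCB, C->AB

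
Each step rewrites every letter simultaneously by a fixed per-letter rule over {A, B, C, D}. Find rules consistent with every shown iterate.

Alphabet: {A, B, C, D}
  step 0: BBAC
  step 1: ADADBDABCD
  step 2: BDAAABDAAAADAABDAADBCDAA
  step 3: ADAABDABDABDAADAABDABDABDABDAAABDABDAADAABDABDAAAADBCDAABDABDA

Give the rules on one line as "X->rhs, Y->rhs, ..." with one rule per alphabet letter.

A->BDA, B->AD, C->BCD, D->AA

  step 2 ⇒ step 3: BDAAABDAAAADAABDAADBCDAA ⇒ AD·AA·BDA·BDA·BDA·AD·AA·BDA·BDA·BDA·BDA·AA·BDA·BDA·AD·AA·BDA·BDA·AA·AD·BCD·AA·BDA·BDA
    A ↦ BDA
    B ↦ AD
    C ↦ BCD
    D ↦ AA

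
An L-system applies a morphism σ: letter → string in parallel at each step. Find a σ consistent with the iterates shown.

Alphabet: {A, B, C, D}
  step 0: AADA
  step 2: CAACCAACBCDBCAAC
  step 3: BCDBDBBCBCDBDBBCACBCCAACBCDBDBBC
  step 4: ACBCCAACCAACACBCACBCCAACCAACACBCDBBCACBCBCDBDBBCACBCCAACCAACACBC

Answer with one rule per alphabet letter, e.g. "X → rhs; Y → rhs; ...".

A->DB, B->AC, C->BC, D->CA

  step 3 ⇒ step 4: BCDBDBBCBCDBDBBCACBCCAACBCDBDBBC ⇒ AC·BC·CA·AC·CA·AC·AC·BC·AC·BC·CA·AC·CA·AC·AC·BC·DB·BC·AC·BC·BC·DB·DB·BC·AC·BC·CA·AC·CA·AC·AC·BC
    A ↦ DB
    B ↦ AC
    C ↦ BC
    D ↦ CA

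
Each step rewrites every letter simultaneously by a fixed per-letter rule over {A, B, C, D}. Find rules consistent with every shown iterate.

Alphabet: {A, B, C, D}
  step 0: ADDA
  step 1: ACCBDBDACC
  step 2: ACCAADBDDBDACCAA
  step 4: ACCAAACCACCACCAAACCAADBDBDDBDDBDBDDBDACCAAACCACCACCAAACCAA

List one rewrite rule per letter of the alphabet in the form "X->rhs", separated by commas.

A->ACC, B->D, C->A, D->BD

  step 1 ⇒ step 2: ACCBDBDACC ⇒ ACC·A·A·D·BD·D·BD·ACC·A·A
    A ↦ ACC
    B ↦ D
    C ↦ A
    D ↦ BD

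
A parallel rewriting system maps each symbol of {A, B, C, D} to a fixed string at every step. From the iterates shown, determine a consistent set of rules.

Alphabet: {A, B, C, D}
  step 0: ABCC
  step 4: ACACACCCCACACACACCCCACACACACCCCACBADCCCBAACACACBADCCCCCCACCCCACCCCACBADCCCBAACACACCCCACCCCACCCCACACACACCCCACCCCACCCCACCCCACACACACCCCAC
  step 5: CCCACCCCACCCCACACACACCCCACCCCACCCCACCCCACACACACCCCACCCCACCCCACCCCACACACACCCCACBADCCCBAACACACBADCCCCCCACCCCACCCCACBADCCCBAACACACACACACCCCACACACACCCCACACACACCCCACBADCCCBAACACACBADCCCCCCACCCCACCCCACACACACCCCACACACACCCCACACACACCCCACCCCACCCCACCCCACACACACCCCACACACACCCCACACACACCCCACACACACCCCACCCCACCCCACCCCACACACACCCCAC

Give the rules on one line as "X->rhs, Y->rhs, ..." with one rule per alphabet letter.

  step 4 ⇒ step 5: ACACACCCCACACACACCCCACACACACCCCACBADCCCBAACACACBADCCCCCCACCCCACCCCACBADCCCBAACACACCCCACCCCACCCCACACACACCCCACCCCACCCCACCCCACACACACCCCAC ⇒ CCC·AC·CCC·AC·CCC·AC·AC·AC·AC·CCC·AC·CCC·AC·CCC·AC·CCC·AC·AC·AC·AC·CCC·AC·CCC·AC·CCC·AC·CCC·AC·AC·AC·AC·CCC·AC·BAD·CCC·BA·AC·AC·AC·BAD·CCC·CCC·AC·CCC·AC·CCC·AC·BAD·CCC·BA·AC·AC·AC·AC·AC·AC·CCC·AC·AC·AC·AC·CCC·AC·AC·AC·AC·CCC·AC·BAD·CCC·BA·AC·AC·AC·BAD·CCC·CCC·AC·CCC·AC·CCC·AC·AC·AC·AC·CCC·AC·AC·AC·AC·CCC·AC·AC·AC·AC·CCC·AC·CCC·AC·CCC·AC·CCC·AC·AC·AC·AC·CCC·AC·AC·AC·AC·CCC·AC·AC·AC·AC·CCC·AC·AC·AC·AC·CCC·AC·CCC·AC·CCC·AC·CCC·AC·AC·AC·AC·CCC·AC
    A ↦ CCC
    B ↦ BAD
    C ↦ AC
    D ↦ BA

A->CCC, B->BAD, C->AC, D->BA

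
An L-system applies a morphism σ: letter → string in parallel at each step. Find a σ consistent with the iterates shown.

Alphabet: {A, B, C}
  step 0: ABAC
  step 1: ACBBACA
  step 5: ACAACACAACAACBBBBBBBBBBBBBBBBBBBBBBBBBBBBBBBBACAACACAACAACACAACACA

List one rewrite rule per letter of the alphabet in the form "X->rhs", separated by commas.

  step 0 ⇒ step 1: ABAC ⇒ AC·BB·AC·A
    A ↦ AC
    B ↦ BB
    C ↦ A

A->AC, B->BB, C->A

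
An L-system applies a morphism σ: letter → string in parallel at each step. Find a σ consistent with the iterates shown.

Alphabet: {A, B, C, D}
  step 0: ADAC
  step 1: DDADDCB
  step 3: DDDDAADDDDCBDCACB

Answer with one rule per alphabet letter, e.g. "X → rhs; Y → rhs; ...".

A->DD, B->DC, C->CB, D->A

  step 0 ⇒ step 1: ADAC ⇒ DD·A·DD·CB
    A ↦ DD
    C ↦ CB
    D ↦ A
    B ↦ DC  (constrained at step 1)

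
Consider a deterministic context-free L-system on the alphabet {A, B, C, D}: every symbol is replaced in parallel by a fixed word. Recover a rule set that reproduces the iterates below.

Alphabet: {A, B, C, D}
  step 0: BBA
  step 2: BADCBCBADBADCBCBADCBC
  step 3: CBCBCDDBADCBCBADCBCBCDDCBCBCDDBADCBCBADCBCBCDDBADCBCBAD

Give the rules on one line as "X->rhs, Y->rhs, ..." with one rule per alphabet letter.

  step 2 ⇒ step 3: BADCBCBADBADCBCBADCBC ⇒ CBC·B·CDD·BAD·CBC·BAD·CBC·B·CDD·CBC·B·CDD·BAD·CBC·BAD·CBC·B·CDD·BAD·CBC·BAD
    A ↦ B
    B ↦ CBC
    C ↦ BAD
    D ↦ CDD

A->B, B->CBC, C->BAD, D->CDD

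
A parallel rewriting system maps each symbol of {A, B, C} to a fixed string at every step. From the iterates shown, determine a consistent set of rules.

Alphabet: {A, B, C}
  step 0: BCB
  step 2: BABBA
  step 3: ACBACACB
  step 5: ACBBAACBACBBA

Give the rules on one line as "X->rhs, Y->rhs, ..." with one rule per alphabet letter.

  step 2 ⇒ step 3: BABBA ⇒ AC·B·AC·AC·B
    A ↦ B
    B ↦ AC
    C ↦ A  (constrained at step 0)

A->B, B->AC, C->A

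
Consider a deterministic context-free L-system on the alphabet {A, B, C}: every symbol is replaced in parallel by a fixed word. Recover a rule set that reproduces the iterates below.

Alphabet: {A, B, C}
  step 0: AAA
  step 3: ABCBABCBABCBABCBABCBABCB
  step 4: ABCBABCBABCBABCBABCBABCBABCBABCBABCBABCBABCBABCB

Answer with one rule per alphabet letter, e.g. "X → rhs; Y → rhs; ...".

A->AB, B->CB, C->AB

  step 3 ⇒ step 4: ABCBABCBABCBABCBABCBABCB ⇒ AB·CB·AB·CB·AB·CB·AB·CB·AB·CB·AB·CB·AB·CB·AB·CB·AB·CB·AB·CB·AB·CB·AB·CB
    A ↦ AB
    B ↦ CB
    C ↦ AB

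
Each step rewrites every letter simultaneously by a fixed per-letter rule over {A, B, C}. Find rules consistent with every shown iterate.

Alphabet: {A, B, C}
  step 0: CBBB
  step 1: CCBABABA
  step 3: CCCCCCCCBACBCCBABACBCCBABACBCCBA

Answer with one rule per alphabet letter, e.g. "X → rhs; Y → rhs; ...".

  step 0 ⇒ step 1: CBBB ⇒ CC·BA·BA·BA
    B ↦ BA
    C ↦ CC
    A ↦ CB  (constrained at step 1)

A->CB, B->BA, C->CC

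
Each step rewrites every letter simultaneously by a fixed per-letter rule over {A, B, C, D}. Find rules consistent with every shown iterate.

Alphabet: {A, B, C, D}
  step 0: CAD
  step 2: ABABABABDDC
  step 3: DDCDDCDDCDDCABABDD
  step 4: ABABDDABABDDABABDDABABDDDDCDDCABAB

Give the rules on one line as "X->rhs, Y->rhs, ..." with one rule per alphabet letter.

  step 3 ⇒ step 4: DDCDDCDDCDDCABABDD ⇒ AB·AB·DD·AB·AB·DD·AB·AB·DD·AB·AB·DD·DD·C·DD·C·AB·AB
    A ↦ DD
    B ↦ C
    C ↦ DD
    D ↦ AB

A->DD, B->C, C->DD, D->AB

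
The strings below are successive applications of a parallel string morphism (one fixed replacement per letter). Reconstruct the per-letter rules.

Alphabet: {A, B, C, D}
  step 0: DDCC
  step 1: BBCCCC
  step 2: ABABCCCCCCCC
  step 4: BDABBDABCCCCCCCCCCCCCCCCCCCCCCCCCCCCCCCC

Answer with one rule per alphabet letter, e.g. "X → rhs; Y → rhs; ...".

  step 1 ⇒ step 2: BBCCCC ⇒ AB·AB·CC·CC·CC·CC
    B ↦ AB
    C ↦ CC
    A ↦ D  (constrained at step 2)
  step 0 ⇒ step 1: DDCC ⇒ B·B·CC·CC
    D ↦ B

A->D, B->AB, C->CC, D->B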